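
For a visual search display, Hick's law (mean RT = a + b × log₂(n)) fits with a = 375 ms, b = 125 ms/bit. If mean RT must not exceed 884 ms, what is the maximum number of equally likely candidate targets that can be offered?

16

Information budget: (884 − 375)/125 = 4.0720 bits, so n ≤ 2^4.0720 = 16.819 → at most 16.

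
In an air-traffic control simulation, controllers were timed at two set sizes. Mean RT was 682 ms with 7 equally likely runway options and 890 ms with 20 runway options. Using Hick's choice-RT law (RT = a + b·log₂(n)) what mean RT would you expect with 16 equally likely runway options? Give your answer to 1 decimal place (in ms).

845.8 ms

Fit slope and intercept:
  b = (890 − 682) / (log₂ 20 − log₂ 7) = 208 / (4.3219 − 2.8074) = 137.332 ms/bit
  a = 682 − 137.332 × 2.8074 = 296.459 ms
Then RT(16) = 296.459 + 137.332 × log₂ 16 = 296.459 + 137.332 × 4 ≈ 845.789 ms.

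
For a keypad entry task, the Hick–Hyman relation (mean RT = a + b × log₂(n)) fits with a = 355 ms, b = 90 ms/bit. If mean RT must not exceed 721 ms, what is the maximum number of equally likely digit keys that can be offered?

Information budget: (721 − 355)/90 = 4.0667 bits, so n ≤ 2^4.0667 = 16.757 → at most 16.

16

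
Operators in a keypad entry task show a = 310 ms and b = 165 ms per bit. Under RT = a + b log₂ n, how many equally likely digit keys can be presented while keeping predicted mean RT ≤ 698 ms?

5

Set 310 + 165·log₂ n ≤ 698 → log₂ n ≤ (698 − 310)/165 = 2.3515.
So n ≤ 2^2.3515 = 5.104; the largest integer n is 5.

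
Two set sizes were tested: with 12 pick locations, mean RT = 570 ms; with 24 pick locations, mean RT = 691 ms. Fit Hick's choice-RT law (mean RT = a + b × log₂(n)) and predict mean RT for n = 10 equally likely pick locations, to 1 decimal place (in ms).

538.2 ms

With log₂ n on the abscissa the relation is linear; from the two conditions:
  b = (691 − 570) / (log₂ 24 − log₂ 12) = 121 / (4.5850 − 3.5850) = 121.000 ms/bit
  a = 570 − 121.000 × 3.5850 = 136.220 ms
Then RT(10) = 136.220 + 121.000 × log₂ 10 = 136.220 + 121.000 × 3.3219 ≈ 538.173 ms.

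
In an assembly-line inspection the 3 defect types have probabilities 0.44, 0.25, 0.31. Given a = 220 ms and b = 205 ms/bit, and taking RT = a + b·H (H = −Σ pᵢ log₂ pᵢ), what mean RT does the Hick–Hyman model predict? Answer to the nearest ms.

H = 0.44·log₂(1/0.44) + 0.25·log₂(1/0.25) + 0.31·log₂(1/0.31) = 1.5449 bits.
RT = 220 + 205 × 1.5449 = 536.71 ms.

537 ms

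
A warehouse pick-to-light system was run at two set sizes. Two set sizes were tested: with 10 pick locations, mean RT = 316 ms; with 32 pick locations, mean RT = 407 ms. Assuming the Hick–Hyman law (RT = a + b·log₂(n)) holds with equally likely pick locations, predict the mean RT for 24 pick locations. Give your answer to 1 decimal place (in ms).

With log₂ n on the abscissa the relation is linear; from the two conditions:
  b = (407 − 316) / (log₂ 32 − log₂ 10) = 91 / (5 − 3.3219) = 54.229 ms/bit
  a = 316 − 54.229 × 3.3219 = 135.855 ms
Then RT(24) = 135.855 + 54.229 × log₂ 24 = 135.855 + 54.229 × 4.5850 ≈ 384.493 ms.

384.5 ms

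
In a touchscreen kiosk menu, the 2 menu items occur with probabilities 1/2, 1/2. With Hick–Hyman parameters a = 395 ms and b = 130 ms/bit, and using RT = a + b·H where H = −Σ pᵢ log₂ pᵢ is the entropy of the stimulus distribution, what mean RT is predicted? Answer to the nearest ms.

525 ms

Each term −pᵢ log₂ pᵢ: 0.5·1 + 0.5·1; summed, H = 1.000 bits.
Mean RT = a + bH = 395 + 130·1.000 = 525.00 ms.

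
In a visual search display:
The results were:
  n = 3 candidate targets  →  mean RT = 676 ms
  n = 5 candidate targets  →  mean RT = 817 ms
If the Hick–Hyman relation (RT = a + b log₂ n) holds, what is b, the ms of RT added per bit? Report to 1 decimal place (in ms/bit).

Slope: b = (817 − 676) / (log₂ 5 − log₂ 3) = 141/0.7370 = 191.325 ms/bit.

191.3 ms/bit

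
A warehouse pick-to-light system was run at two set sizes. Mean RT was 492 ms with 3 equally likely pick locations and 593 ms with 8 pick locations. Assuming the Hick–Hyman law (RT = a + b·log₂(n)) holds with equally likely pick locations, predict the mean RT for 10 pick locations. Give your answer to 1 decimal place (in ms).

616.0 ms

Solve the two-equation system in a and b:
  b = (593 − 492) / (log₂ 8 − log₂ 3) = 101 / (3 − 1.5850) = 71.376 ms/bit
  a = 492 − 71.376 × 1.5850 = 378.871 ms
Then RT(10) = 378.871 + 71.376 × log₂ 10 = 378.871 + 71.376 × 3.3219 ≈ 615.978 ms.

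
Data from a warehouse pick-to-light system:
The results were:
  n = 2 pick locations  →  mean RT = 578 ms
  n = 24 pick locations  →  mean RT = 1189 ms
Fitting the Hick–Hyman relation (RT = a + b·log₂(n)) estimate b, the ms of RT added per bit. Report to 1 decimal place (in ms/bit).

Slope: b = (1189 − 578) / (log₂ 24 − log₂ 2) = 611/3.5850 = 170.434 ms/bit.

170.4 ms/bit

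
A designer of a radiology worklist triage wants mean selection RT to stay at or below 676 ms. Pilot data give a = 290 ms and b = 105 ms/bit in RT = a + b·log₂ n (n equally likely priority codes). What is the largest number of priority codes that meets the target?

12

Set 290 + 105·log₂ n ≤ 676 → log₂ n ≤ (676 − 290)/105 = 3.6762.
So n ≤ 2^3.6762 = 12.783; the largest integer n is 12.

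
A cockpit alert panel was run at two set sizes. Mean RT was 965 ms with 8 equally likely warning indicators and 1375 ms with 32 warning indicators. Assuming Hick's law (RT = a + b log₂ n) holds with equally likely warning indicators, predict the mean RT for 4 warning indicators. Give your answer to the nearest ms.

760 ms

RT is linear in log₂ n, so two points fix the line:
  b = (1375 − 965) / (log₂ 32 − log₂ 8) = 410 / (5 − 3) = 205 ms/bit
  a = 965 − 205 × 3 = 350 ms
Then RT(4) = 350 + 205 × log₂ 4 = 350 + 205 × 2 ≈ 760.000 ms.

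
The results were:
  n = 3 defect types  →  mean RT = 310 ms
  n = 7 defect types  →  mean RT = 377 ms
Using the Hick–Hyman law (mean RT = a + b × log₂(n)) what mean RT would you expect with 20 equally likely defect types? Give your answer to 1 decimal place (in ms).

460.0 ms

RT is linear in log₂ n, so two points fix the line:
  b = (377 − 310) / (log₂ 7 − log₂ 3) = 67 / (2.8074 − 1.5850) = 54.811 ms/bit
  a = 310 − 54.811 × 1.5850 = 223.127 ms
Then RT(20) = 223.127 + 54.811 × log₂ 20 = 223.127 + 54.811 × 4.3219 ≈ 460.015 ms.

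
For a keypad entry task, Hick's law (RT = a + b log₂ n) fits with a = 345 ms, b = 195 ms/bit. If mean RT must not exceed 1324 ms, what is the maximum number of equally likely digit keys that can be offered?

195·log₂ n ≤ 1324 − 345 = 979, giving log₂ n ≤ 5.0205 and n ≤ 32.458. The largest whole number is 32.

32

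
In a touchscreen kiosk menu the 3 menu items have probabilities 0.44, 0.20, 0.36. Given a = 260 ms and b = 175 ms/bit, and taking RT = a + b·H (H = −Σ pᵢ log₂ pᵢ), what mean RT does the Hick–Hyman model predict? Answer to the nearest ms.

Entropy contributions −pᵢ log₂ pᵢ: 0.5211, 0.4644, 0.5306; sum H = 1.5161 bits.
RT = a + bH = 260 + 175·1.5161 = 525.33 ms.

525 ms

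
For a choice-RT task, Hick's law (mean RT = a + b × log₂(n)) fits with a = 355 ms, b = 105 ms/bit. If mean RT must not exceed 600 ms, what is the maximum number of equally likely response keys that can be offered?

5

Set 355 + 105·log₂ n ≤ 600 → log₂ n ≤ (600 − 355)/105 = 2.3333.
So n ≤ 2^2.3333 = 5.040; the largest integer n is 5.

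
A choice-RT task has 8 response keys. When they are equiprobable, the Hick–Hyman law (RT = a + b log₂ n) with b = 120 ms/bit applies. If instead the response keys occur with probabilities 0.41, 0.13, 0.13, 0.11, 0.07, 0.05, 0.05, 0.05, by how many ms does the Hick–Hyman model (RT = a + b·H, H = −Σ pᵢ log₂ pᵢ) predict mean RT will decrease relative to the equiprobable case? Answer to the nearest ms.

53 ms

Equiprobable entropy H₀ = log₂ 8 = 3.0000 bits.
Skewed entropy H = −Σ pᵢ log₂ pᵢ = 2.5598 bits.
ΔRT = b·(H₀ − H) = 120 × 0.4402 = 52.82 ms.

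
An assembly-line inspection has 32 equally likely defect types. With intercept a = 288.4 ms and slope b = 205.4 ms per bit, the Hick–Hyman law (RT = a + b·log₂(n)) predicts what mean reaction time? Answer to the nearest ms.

log₂(32) = 5 bits, so RT = 288.4 + 205.4 × 5 ≈ 1315.400 ms.

1315 ms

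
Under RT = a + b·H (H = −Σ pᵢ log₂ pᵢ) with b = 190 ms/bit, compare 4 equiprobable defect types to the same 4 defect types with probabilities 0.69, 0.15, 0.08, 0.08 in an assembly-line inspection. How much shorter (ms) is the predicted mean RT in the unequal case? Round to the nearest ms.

121 ms

Equiprobable entropy H₀ = log₂ 4 = 2.0000 bits.
Skewed entropy H = −Σ pᵢ log₂ pᵢ = 1.3629 bits.
ΔRT = b·(H₀ − H) = 190 × 0.6371 = 121.04 ms.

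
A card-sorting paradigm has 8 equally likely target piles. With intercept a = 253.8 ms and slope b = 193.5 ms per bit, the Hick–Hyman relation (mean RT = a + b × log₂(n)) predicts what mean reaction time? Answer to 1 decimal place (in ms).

834.3 ms

log₂(8) = 3 bits, so RT = 253.8 + 193.5 × 3 ≈ 834.300 ms.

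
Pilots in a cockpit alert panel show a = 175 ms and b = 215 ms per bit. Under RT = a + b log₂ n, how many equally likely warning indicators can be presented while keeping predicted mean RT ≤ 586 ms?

215·log₂ n ≤ 586 − 175 = 411, giving log₂ n ≤ 1.9116 and n ≤ 3.762. The largest whole number is 3.

3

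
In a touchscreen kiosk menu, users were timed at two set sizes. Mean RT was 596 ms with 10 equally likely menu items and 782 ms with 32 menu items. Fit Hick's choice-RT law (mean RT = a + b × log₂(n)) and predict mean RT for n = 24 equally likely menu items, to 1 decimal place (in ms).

With log₂ n on the abscissa the relation is linear; from the two conditions:
  b = (782 − 596) / (log₂ 32 − log₂ 10) = 186 / (5 − 3.3219) = 110.841 ms/bit
  a = 596 − 110.841 × 3.3219 = 227.793 ms
Then RT(24) = 227.793 + 110.841 × log₂ 24 = 227.793 + 110.841 × 4.5850 ≈ 735.997 ms.

736.0 ms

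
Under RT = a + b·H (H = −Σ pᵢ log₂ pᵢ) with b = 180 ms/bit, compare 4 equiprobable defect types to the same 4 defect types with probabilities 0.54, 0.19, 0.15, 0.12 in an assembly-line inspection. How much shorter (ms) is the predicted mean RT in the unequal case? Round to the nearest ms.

Equiprobable entropy H₀ = log₂ 4 = 2.0000 bits.
Skewed entropy H = −Σ pᵢ log₂ pᵢ = 1.7129 bits.
ΔRT = b·(H₀ − H) = 180 × 0.2871 = 51.68 ms.

52 ms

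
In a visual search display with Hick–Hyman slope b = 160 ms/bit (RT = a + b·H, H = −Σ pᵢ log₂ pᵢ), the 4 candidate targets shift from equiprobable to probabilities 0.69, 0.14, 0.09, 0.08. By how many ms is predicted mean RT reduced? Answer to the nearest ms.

101 ms

The RT saving is b·ΔH. Equiprobable H₀ = log₂(4) = 2.0000 bits; with the given probabilities H = 1.3707 bits.
b·(H₀ − H) = 160 × (2.0000 − 1.3707) = 100.70 ms.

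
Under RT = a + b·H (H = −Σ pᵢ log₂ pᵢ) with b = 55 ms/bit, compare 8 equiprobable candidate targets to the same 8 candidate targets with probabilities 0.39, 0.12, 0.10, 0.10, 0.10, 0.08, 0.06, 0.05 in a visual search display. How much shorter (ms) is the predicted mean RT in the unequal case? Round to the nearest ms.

The RT saving is b·ΔH. Equiprobable H₀ = log₂(8) = 3.0000 bits; with the given probabilities H = 2.6446 bits.
b·(H₀ − H) = 55 × (3.0000 − 2.6446) = 19.55 ms.

20 ms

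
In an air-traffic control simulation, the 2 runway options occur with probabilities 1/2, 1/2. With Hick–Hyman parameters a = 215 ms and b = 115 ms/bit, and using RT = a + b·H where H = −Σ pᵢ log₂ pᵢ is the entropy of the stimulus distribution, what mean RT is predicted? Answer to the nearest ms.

Each term −pᵢ log₂ pᵢ: 0.5·1 + 0.5·1; summed, H = 1.000 bits.
Mean RT = a + bH = 215 + 115·1.000 = 330.00 ms.

330 ms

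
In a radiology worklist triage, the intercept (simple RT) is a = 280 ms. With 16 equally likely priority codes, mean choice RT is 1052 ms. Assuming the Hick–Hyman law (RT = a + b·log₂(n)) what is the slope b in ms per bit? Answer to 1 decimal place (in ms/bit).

193.0 ms/bit

log₂(16) = 4 bits.
b = (RT − a)/log₂ n = (1052 − 280) / 4 = 193.000 ms/bit.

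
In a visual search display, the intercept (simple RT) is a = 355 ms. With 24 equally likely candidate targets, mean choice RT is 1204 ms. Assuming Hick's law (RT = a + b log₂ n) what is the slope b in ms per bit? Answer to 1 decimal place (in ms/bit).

185.2 ms/bit

24 alternatives carry log₂ 24 = 4.5850 bits; the choice cost is 1204 − 355 = 849 ms, so b = 849/4.5850 = 185.171 ms/bit.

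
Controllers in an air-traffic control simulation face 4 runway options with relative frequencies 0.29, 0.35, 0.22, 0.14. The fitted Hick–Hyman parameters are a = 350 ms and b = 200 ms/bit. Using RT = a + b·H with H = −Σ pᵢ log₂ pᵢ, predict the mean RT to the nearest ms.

735 ms

H = 0.29·log₂(1/0.29) + 0.35·log₂(1/0.35) + 0.22·log₂(1/0.22) + 0.14·log₂(1/0.14) = 1.9257 bits.
RT = 350 + 200 × 1.9257 = 735.14 ms.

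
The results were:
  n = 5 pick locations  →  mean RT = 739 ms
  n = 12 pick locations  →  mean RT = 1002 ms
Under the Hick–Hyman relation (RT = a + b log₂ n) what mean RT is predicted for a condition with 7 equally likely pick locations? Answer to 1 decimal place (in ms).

Fit slope and intercept:
  b = (1002 − 739) / (log₂ 12 − log₂ 5) = 263 / (3.5850 − 2.3219) = 208.229 ms/bit
  a = 739 − 208.229 × 2.3219 = 255.508 ms
Then RT(7) = 255.508 + 208.229 × log₂ 7 = 255.508 + 208.229 × 2.8074 ≈ 840.080 ms.

840.1 ms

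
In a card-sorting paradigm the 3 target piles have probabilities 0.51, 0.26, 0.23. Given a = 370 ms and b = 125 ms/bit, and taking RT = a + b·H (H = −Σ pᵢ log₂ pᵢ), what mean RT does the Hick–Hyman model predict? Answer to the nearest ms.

556 ms

Entropy contributions −pᵢ log₂ pᵢ: 0.4954, 0.5053, 0.4877; sum H = 1.4884 bits.
RT = a + bH = 370 + 125·1.4884 = 556.05 ms.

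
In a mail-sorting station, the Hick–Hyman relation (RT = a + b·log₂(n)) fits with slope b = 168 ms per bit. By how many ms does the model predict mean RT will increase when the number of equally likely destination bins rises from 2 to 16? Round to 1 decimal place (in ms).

The intercept a cancels: ΔRT = b·(log₂ n₂ − log₂ n₁) = b·log₂(n₂/n₁).
log₂(16) − log₂(2) = log₂(16/2) = log₂(8) = 3.
ΔRT = 168 × 3.0000 = 504.000 ms.

504.0 ms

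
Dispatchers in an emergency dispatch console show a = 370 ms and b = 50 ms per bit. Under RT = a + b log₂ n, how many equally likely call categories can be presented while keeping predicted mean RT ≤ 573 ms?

16

Set 370 + 50·log₂ n ≤ 573 → log₂ n ≤ (573 − 370)/50 = 4.0600.
So n ≤ 2^4.0600 = 16.679; the largest integer n is 16.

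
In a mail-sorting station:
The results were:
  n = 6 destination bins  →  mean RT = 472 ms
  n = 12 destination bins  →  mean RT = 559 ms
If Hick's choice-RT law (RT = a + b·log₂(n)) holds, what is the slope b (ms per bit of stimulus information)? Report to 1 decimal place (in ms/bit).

87.0 ms/bit

b = (RT₂ − RT₁)/(log₂ n₂ − log₂ n₁) = (559 − 472)/(3.5850 − 2.5850) = 87.000 ms/bit.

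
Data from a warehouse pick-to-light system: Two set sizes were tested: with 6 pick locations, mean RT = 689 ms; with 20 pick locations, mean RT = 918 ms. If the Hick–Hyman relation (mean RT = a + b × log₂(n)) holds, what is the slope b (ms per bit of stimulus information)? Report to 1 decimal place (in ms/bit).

Slope: b = (918 − 689) / (log₂ 20 − log₂ 6) = 229/1.7370 = 131.839 ms/bit.

131.8 ms/bit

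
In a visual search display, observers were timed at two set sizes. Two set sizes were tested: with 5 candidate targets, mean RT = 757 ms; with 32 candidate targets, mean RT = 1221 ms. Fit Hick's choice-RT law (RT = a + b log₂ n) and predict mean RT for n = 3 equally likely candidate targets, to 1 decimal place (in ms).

629.3 ms

With log₂ n on the abscissa the relation is linear; from the two conditions:
  b = (1221 − 757) / (log₂ 32 − log₂ 5) = 464 / (5 − 2.3219) = 173.259 ms/bit
  a = 757 − 173.259 × 2.3219 = 354.705 ms
Then RT(3) = 354.705 + 173.259 × log₂ 3 = 354.705 + 173.259 × 1.5850 ≈ 629.314 ms.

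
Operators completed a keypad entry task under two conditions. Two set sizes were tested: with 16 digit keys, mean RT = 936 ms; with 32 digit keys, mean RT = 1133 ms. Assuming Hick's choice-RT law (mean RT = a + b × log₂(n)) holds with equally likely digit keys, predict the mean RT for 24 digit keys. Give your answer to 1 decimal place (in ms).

1051.2 ms

RT is linear in log₂ n, so two points fix the line:
  b = (1133 − 936) / (log₂ 32 − log₂ 16) = 197 / (5 − 4) = 197.000 ms/bit
  a = 936 − 197.000 × 4 = 148.000 ms
Then RT(24) = 148.000 + 197.000 × log₂ 24 = 148.000 + 197.000 × 4.5850 ≈ 1051.238 ms.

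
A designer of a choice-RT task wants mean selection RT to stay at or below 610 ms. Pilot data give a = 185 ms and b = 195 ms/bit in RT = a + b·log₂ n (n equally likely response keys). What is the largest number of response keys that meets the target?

Information budget: (610 − 185)/195 = 2.1795 bits, so n ≤ 2^2.1795 = 4.530 → at most 4.

4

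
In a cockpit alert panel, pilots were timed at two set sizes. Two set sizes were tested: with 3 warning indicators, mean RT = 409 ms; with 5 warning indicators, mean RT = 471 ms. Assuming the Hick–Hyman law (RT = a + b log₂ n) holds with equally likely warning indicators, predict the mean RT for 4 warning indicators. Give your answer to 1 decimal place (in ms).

Fit slope and intercept:
  b = (471 − 409) / (log₂ 5 − log₂ 3) = 62 / (2.3219 − 1.5850) = 84.129 ms/bit
  a = 409 − 84.129 × 1.5850 = 275.659 ms
Then RT(4) = 275.659 + 84.129 × log₂ 4 = 275.659 + 84.129 × 2 ≈ 443.917 ms.

443.9 ms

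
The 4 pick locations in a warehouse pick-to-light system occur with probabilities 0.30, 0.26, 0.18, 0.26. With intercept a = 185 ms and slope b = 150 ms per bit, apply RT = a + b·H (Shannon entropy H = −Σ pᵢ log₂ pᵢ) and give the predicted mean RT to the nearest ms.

482 ms

Entropy contributions −pᵢ log₂ pᵢ: 0.5211, 0.5053, 0.4453, 0.5053; sum H = 1.9770 bits.
RT = a + bH = 185 + 150·1.9770 = 481.55 ms.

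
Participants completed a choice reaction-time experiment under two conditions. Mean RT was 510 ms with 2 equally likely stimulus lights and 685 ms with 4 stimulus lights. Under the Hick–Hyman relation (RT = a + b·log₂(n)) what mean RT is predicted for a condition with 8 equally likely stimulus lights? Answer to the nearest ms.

860 ms

RT is linear in log₂ n, so two points fix the line:
  b = (685 − 510) / (log₂ 4 − log₂ 2) = 175 / (2 − 1) = 175 ms/bit
  a = 510 − 175 × 1 = 335 ms
Then RT(8) = 335 + 175 × log₂ 8 = 335 + 175 × 3 ≈ 860.000 ms.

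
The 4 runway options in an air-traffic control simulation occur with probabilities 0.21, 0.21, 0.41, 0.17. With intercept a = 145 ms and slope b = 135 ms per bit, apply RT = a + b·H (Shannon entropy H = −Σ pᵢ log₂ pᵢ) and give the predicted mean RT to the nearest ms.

403 ms

Entropy contributions −pᵢ log₂ pᵢ: 0.4728, 0.4728, 0.5274, 0.4346; sum H = 1.9076 bits.
RT = a + bH = 145 + 135·1.9076 = 402.53 ms.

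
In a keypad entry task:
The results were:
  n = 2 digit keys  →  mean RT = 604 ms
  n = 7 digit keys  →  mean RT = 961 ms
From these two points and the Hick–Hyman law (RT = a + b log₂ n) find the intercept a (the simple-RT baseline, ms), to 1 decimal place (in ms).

b = (RT₂ − RT₁)/(log₂ n₂ − log₂ n₁) = (961 − 604)/(2.8074 − 1) = 197.526 ms/bit.
a = RT₁ − b·log₂ n₁ = 604 − 197.526 × 1 = 406.474 ms.

406.5 ms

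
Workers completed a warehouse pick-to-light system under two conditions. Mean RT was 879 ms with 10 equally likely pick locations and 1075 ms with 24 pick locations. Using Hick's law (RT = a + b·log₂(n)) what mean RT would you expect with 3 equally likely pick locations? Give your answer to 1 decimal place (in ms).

With log₂ n on the abscissa the relation is linear; from the two conditions:
  b = (1075 − 879) / (log₂ 24 − log₂ 10) = 196 / (4.5850 − 3.3219) = 155.182 ms/bit
  a = 879 − 155.182 × 3.3219 = 363.497 ms
Then RT(3) = 363.497 + 155.182 × log₂ 3 = 363.497 + 155.182 × 1.5850 ≈ 609.454 ms.

609.5 ms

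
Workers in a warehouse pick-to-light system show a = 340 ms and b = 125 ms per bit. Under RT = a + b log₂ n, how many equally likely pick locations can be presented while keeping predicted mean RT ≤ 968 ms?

32

125·log₂ n ≤ 968 − 340 = 628, giving log₂ n ≤ 5.0240 and n ≤ 32.537. The largest whole number is 32.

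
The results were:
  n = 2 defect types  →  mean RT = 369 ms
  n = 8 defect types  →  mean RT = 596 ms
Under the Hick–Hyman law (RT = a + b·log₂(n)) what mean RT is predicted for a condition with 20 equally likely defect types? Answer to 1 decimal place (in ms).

With log₂ n on the abscissa the relation is linear; from the two conditions:
  b = (596 − 369) / (log₂ 8 − log₂ 2) = 227 / (3 − 1) = 113.500 ms/bit
  a = 369 − 113.500 × 1 = 255.500 ms
Then RT(20) = 255.500 + 113.500 × log₂ 20 = 255.500 + 113.500 × 4.3219 ≈ 746.039 ms.

746.0 ms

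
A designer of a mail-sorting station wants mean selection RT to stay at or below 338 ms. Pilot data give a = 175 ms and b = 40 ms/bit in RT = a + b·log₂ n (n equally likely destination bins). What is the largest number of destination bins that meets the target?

40·log₂ n ≤ 338 − 175 = 163, giving log₂ n ≤ 4.0750 and n ≤ 16.854. The largest whole number is 16.

16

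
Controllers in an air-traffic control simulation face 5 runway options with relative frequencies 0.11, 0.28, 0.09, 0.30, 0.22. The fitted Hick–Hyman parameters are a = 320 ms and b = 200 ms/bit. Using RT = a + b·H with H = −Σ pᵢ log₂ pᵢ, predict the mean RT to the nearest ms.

H = 0.11·log₂(1/0.11) + 0.28·log₂(1/0.28) + 0.09·log₂(1/0.09) + 0.30·log₂(1/0.30) + 0.22·log₂(1/0.22) = 2.1788 bits.
RT = 320 + 200 × 2.1788 = 755.76 ms.

756 ms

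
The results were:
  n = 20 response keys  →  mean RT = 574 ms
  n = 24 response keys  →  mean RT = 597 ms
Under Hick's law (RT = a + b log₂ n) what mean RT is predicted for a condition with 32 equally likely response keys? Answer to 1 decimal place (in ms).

633.3 ms

With log₂ n on the abscissa the relation is linear; from the two conditions:
  b = (597 − 574) / (log₂ 24 − log₂ 20) = 23 / (4.5850 − 4.3219) = 87.441 ms/bit
  a = 574 − 87.441 × 4.3219 = 196.086 ms
Then RT(32) = 196.086 + 87.441 × log₂ 32 = 196.086 + 87.441 × 5 ≈ 633.291 ms.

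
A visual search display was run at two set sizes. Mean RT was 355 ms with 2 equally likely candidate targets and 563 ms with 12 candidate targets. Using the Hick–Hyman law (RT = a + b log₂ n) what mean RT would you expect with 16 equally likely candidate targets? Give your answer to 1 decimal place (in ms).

596.4 ms

RT is linear in log₂ n, so two points fix the line:
  b = (563 − 355) / (log₂ 12 − log₂ 2) = 208 / (3.5850 − 1) = 80.465 ms/bit
  a = 355 − 80.465 × 1 = 274.535 ms
Then RT(16) = 274.535 + 80.465 × log₂ 16 = 274.535 + 80.465 × 4 ≈ 596.396 ms.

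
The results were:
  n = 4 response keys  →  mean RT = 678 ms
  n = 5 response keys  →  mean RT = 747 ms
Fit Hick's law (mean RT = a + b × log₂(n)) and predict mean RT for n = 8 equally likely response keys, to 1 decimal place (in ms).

With log₂ n on the abscissa the relation is linear; from the two conditions:
  b = (747 − 678) / (log₂ 5 − log₂ 4) = 69 / (2.3219 − 2) = 214.334 ms/bit
  a = 678 − 214.334 × 2 = 249.333 ms
Then RT(8) = 249.333 + 214.334 × log₂ 8 = 249.333 + 214.334 × 3 ≈ 892.334 ms.

892.3 ms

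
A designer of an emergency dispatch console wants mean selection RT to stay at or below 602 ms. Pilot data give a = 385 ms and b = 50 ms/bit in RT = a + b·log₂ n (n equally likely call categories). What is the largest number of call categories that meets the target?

20

Set 385 + 50·log₂ n ≤ 602 → log₂ n ≤ (602 − 385)/50 = 4.3400.
So n ≤ 2^4.3400 = 20.252; the largest integer n is 20.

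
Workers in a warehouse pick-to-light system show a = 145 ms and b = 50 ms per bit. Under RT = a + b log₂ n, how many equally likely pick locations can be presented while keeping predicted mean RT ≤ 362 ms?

Information budget: (362 − 145)/50 = 4.3400 bits, so n ≤ 2^4.3400 = 20.252 → at most 20.

20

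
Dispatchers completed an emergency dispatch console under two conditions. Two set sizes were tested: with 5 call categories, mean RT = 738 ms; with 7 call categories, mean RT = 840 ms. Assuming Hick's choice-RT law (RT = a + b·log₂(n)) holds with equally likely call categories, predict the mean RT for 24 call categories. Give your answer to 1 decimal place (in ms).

Solve the two-equation system in a and b:
  b = (840 − 738) / (log₂ 7 − log₂ 5) = 102 / (2.8074 − 2.3219) = 210.124 ms/bit
  a = 738 − 210.124 × 2.3219 = 250.106 ms
Then RT(24) = 250.106 + 210.124 × log₂ 24 = 250.106 + 210.124 × 4.5850 ≈ 1213.519 ms.

1213.5 ms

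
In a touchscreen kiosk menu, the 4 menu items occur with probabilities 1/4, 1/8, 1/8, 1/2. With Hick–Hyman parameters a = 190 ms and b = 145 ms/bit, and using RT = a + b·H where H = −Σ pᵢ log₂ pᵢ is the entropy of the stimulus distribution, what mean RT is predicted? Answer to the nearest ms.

444 ms

Each term −pᵢ log₂ pᵢ: 0.25·2 + 0.125·3 + 0.125·3 + 0.5·1; summed, H = 1.750 bits.
Mean RT = a + bH = 190 + 145·1.750 = 443.75 ms.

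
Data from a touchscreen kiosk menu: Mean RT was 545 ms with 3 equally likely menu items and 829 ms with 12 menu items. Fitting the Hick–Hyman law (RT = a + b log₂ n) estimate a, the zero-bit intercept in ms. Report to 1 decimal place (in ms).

319.9 ms

The slope on a log₂ axis is (829 − 545) / (3.5850 − 1.5850) = 142.000 ms/bit.
a = RT₁ − b·log₂ n₁ = 545 − 142.000 × 1.5850 = 319.935 ms.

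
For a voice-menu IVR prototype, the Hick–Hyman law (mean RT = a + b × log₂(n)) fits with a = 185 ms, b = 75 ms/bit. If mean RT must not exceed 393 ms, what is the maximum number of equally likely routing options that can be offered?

Set 185 + 75·log₂ n ≤ 393 → log₂ n ≤ (393 − 185)/75 = 2.7733.
So n ≤ 2^2.7733 = 6.837; the largest integer n is 6.

6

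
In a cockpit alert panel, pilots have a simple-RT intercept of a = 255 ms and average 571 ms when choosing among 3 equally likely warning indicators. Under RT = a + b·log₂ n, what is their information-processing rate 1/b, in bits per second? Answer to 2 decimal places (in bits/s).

5.02 bits/s

Choice component = 571 − 255 = 316 ms over log₂(3) = 1.5850 bits.
b = 316 / 1.5850 = 199.374 ms/bit, so 1/b = 5.016 bits/s.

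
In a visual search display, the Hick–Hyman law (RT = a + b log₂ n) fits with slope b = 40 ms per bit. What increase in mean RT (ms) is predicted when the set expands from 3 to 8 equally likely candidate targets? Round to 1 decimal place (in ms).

The intercept a cancels: ΔRT = b·(log₂ n₂ − log₂ n₁) = b·log₂(n₂/n₁).
log₂(8) − log₂(3) = 3 − 1.5850 = 1.4150.
ΔRT = 40 × 1.4150 = 56.601 ms.

56.6 ms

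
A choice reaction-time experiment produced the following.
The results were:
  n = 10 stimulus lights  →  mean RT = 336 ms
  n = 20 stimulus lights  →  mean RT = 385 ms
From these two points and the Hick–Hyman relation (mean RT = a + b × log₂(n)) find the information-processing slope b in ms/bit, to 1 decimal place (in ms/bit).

b = (RT₂ − RT₁)/(log₂ n₂ − log₂ n₁) = (385 − 336)/(4.3219 − 3.3219) = 49.000 ms/bit.

49.0 ms/bit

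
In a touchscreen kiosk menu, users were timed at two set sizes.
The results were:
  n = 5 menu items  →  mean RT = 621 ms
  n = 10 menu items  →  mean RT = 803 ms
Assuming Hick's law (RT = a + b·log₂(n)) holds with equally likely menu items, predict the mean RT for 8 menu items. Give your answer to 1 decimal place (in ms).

744.4 ms

Fit slope and intercept:
  b = (803 − 621) / (log₂ 10 − log₂ 5) = 182 / (3.3219 − 2.3219) = 182.000 ms/bit
  a = 621 − 182.000 × 2.3219 = 198.409 ms
Then RT(8) = 198.409 + 182.000 × log₂ 8 = 198.409 + 182.000 × 3 ≈ 744.409 ms.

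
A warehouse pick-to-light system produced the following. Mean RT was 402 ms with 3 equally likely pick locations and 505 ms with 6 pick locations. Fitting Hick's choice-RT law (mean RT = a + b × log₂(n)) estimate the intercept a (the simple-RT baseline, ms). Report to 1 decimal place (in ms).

238.7 ms

b = (RT₂ − RT₁)/(log₂ n₂ − log₂ n₁) = (505 − 402)/(2.5850 − 1.5850) = 103.000 ms/bit.
a = RT₁ − b·log₂ n₁ = 402 − 103.000 × 1.5850 = 238.749 ms.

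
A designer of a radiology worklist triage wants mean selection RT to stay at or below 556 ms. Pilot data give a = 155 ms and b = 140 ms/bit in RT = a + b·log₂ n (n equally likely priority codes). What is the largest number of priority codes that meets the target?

7

140·log₂ n ≤ 556 − 155 = 401, giving log₂ n ≤ 2.8643 and n ≤ 7.282. The largest whole number is 7.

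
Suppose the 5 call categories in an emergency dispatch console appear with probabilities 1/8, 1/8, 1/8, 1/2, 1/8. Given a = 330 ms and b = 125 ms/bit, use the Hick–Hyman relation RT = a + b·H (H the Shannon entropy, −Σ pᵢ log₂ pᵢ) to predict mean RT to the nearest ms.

580 ms

H = −Σ pᵢ log₂ pᵢ = 0.125·3 + 0.125·3 + 0.125·3 + 0.5·1 + 0.125·3 = 2.000 bits.
RT = 330 + 125 × 2.000 = 580.00 ms.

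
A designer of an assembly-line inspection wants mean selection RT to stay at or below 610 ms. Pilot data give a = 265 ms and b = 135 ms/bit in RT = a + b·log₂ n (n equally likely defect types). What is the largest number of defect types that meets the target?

5

Set 265 + 135·log₂ n ≤ 610 → log₂ n ≤ (610 − 265)/135 = 2.5556.
So n ≤ 2^2.5556 = 5.879; the largest integer n is 5.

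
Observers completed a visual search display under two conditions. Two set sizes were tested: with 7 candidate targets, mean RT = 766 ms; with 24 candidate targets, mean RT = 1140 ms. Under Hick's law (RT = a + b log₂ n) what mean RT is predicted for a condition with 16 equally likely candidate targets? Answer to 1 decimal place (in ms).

Solve the two-equation system in a and b:
  b = (1140 − 766) / (log₂ 24 − log₂ 7) = 374 / (4.5850 − 2.8074) = 210.395 ms/bit
  a = 766 − 210.395 × 2.8074 = 175.346 ms
Then RT(16) = 175.346 + 210.395 × log₂ 16 = 175.346 + 210.395 × 4 ≈ 1016.927 ms.

1016.9 ms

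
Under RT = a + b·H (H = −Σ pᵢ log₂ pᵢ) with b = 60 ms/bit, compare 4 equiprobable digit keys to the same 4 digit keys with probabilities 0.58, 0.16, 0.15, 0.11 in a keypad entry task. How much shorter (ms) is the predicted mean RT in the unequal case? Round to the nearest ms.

Equiprobable entropy H₀ = log₂ 4 = 2.0000 bits.
Skewed entropy H = −Σ pᵢ log₂ pᵢ = 1.6397 bits.
ΔRT = b·(H₀ − H) = 60 × 0.3603 = 21.62 ms.

22 ms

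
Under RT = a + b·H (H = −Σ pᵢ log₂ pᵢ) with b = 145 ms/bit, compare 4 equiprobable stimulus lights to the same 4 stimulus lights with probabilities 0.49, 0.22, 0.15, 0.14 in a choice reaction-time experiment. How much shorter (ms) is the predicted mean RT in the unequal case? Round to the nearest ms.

The RT saving is b·ΔH. Equiprobable H₀ = log₂(4) = 2.0000 bits; with the given probabilities H = 1.7925 bits.
b·(H₀ − H) = 145 × (2.0000 − 1.7925) = 30.09 ms.

30 ms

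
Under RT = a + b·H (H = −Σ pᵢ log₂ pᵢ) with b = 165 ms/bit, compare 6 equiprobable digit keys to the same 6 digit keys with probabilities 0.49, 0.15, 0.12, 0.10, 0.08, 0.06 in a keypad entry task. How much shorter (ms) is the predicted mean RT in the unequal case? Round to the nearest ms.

72 ms

The RT saving is b·ΔH. Equiprobable H₀ = log₂(6) = 2.5850 bits; with the given probabilities H = 2.1491 bits.
b·(H₀ − H) = 165 × (2.5850 − 2.1491) = 71.91 ms.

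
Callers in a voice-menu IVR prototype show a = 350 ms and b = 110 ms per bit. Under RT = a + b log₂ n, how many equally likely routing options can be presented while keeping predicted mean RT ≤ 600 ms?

4

Information budget: (600 − 350)/110 = 2.2727 bits, so n ≤ 2^2.2727 = 4.832 → at most 4.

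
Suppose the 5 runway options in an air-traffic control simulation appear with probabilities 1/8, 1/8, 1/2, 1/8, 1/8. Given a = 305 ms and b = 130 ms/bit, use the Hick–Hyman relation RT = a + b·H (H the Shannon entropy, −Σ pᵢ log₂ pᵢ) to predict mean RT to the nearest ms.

565 ms

H = −Σ pᵢ log₂ pᵢ = 0.125·3 + 0.125·3 + 0.5·1 + 0.125·3 + 0.125·3 = 2.000 bits.
RT = 305 + 130 × 2.000 = 565.00 ms.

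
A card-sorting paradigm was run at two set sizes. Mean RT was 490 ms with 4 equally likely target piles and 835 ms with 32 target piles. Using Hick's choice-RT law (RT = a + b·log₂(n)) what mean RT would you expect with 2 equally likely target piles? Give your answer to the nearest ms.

Solve the two-equation system in a and b:
  b = (835 − 490) / (log₂ 32 − log₂ 4) = 345 / (5 − 2) = 115 ms/bit
  a = 490 − 115 × 2 = 260 ms
Then RT(2) = 260 + 115 × log₂ 2 = 260 + 115 × 1 ≈ 375.000 ms.

375 ms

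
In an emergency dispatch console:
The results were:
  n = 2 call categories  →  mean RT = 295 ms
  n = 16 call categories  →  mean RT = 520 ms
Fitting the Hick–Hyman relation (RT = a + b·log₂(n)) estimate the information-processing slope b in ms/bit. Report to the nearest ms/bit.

b = (RT₂ − RT₁)/(log₂ n₂ − log₂ n₁) = (520 − 295)/(4 − 1) = 75 ms/bit.

75 ms/bit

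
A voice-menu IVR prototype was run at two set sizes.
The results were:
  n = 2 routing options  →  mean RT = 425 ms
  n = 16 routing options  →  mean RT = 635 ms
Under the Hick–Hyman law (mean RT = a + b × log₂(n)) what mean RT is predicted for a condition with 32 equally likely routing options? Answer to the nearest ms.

RT is linear in log₂ n, so two points fix the line:
  b = (635 − 425) / (log₂ 16 − log₂ 2) = 210 / (4 − 1) = 70 ms/bit
  a = 425 − 70 × 1 = 355 ms
Then RT(32) = 355 + 70 × log₂ 32 = 355 + 70 × 5 ≈ 705.000 ms.

705 ms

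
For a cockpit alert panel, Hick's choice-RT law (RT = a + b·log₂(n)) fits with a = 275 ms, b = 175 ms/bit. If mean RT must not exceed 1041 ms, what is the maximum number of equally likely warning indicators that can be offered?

175·log₂ n ≤ 1041 − 275 = 766, giving log₂ n ≤ 4.3771 and n ≤ 20.780. The largest whole number is 20.

20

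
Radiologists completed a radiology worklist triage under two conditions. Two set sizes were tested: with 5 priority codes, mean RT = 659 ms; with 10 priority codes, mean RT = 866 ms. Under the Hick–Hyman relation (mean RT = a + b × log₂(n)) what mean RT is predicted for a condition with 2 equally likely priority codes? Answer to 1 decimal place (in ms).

RT is linear in log₂ n, so two points fix the line:
  b = (866 − 659) / (log₂ 10 − log₂ 5) = 207 / (3.3219 − 2.3219) = 207.000 ms/bit
  a = 659 − 207.000 × 2.3219 = 178.361 ms
Then RT(2) = 178.361 + 207.000 × log₂ 2 = 178.361 + 207.000 × 1 ≈ 385.361 ms.

385.4 ms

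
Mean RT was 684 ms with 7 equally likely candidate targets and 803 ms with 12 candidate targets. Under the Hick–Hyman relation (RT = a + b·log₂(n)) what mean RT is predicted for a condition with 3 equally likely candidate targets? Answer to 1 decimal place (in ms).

With log₂ n on the abscissa the relation is linear; from the two conditions:
  b = (803 − 684) / (log₂ 12 − log₂ 7) = 119 / (3.5850 − 2.8074) = 153.033 ms/bit
  a = 684 − 153.033 × 2.8074 = 254.381 ms
Then RT(3) = 254.381 + 153.033 × log₂ 3 = 254.381 + 153.033 × 1.5850 ≈ 496.933 ms.

496.9 ms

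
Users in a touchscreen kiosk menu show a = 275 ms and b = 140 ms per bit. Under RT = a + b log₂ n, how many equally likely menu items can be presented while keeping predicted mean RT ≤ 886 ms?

140·log₂ n ≤ 886 − 275 = 611, giving log₂ n ≤ 4.3643 and n ≤ 20.596. The largest whole number is 20.

20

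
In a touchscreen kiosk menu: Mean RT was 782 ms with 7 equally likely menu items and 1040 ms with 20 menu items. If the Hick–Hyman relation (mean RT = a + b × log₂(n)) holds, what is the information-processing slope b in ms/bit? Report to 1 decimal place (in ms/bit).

b = (RT₂ − RT₁)/(log₂ n₂ − log₂ n₁) = (1040 − 782)/(4.3219 − 2.8074) = 170.345 ms/bit.

170.3 ms/bit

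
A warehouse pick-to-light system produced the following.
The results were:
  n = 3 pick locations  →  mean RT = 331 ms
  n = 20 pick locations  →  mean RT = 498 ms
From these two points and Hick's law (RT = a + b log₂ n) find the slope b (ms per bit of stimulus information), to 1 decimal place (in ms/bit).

b = (RT₂ − RT₁)/(log₂ n₂ − log₂ n₁) = (498 − 331)/(4.3219 − 1.5850) = 61.016 ms/bit.

61.0 ms/bit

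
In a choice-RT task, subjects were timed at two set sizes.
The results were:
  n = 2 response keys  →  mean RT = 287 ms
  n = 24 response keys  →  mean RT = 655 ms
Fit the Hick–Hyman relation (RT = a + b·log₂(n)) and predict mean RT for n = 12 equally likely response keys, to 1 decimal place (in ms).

552.3 ms

With log₂ n on the abscissa the relation is linear; from the two conditions:
  b = (655 − 287) / (log₂ 24 − log₂ 2) = 368 / (4.5850 − 1) = 102.651 ms/bit
  a = 287 − 102.651 × 1 = 184.349 ms
Then RT(12) = 184.349 + 102.651 × log₂ 12 = 184.349 + 102.651 × 3.5850 ≈ 552.349 ms.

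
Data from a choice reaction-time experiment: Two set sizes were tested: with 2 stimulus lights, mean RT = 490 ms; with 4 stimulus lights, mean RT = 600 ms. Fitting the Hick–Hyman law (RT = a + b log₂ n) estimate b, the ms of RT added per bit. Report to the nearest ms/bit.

The slope on a log₂ axis is (600 − 490) / (2 − 1) = 110 ms/bit.

110 ms/bit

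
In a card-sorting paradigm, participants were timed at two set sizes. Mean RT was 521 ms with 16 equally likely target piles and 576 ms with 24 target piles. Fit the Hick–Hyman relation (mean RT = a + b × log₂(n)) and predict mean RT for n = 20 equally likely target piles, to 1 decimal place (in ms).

551.3 ms

RT is linear in log₂ n, so two points fix the line:
  b = (576 − 521) / (log₂ 24 − log₂ 16) = 55 / (4.5850 − 4) = 94.023 ms/bit
  a = 521 − 94.023 × 4 = 144.908 ms
Then RT(20) = 144.908 + 94.023 × log₂ 20 = 144.908 + 94.023 × 4.3219 ≈ 551.269 ms.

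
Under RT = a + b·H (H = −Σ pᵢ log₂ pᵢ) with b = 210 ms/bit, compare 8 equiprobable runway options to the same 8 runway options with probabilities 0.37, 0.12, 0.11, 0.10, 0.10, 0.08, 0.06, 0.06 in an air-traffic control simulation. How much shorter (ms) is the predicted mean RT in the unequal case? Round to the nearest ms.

The RT saving is b·ΔH. Equiprobable H₀ = log₂(8) = 3.0000 bits; with the given probabilities H = 2.6910 bits.
b·(H₀ − H) = 210 × (3.0000 − 2.6910) = 64.88 ms.

65 ms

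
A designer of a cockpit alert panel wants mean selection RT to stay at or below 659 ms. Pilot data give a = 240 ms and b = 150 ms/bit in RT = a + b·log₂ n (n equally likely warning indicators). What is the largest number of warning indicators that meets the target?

6

Information budget: (659 − 240)/150 = 2.7933 bits, so n ≤ 2^2.7933 = 6.932 → at most 6.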